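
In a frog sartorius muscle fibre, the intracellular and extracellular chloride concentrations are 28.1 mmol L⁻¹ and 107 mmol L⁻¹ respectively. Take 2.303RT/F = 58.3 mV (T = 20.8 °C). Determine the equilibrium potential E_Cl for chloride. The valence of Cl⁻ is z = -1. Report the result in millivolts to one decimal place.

-33.9 mV

E = (58.3/z) · log₁₀([Cl⁻]_out/[Cl⁻]_in) with z = -1.
For an anion, dividing by z = -1 reverses the sign.
= (58.3/-1) · log₁₀(107/28.1) = -58.30 · log₁₀(3.808)
= -58.30 · (0.5807) = -33.85 mV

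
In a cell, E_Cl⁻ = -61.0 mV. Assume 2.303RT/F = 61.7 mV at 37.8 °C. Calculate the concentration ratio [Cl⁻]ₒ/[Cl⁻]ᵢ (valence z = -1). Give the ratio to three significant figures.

log₁₀([out]/[in]) = E·z/(61.7) = -61.0 × -1 / 61.7 = 0.9887
[out]/[in] = 10^(0.9887) = 9.742

9.74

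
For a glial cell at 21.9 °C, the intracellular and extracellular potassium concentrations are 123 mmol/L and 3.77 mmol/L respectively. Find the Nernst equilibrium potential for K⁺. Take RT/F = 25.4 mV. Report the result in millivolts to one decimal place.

E = (25.4/z) · ln([K⁺]_out/[K⁺]_in) with z = +1.
= (25.4/1) · ln(3.77/123) = 25.40 · ln(0.03065)
= 25.40 · (-3.4851) = -88.52 mV

-88.5 mV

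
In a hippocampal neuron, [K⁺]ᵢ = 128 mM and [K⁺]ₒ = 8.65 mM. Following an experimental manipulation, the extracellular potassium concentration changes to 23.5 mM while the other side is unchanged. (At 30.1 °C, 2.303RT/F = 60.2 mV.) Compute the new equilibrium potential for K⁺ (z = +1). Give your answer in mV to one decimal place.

After the shift: [K⁺]_out = 23.5, [K⁺]_in = 128 mM.
E_new = (60.2/1)·log₁₀(23.5/128) = 60.20 · (-0.7361) = -44.32 mV

-44.3 mV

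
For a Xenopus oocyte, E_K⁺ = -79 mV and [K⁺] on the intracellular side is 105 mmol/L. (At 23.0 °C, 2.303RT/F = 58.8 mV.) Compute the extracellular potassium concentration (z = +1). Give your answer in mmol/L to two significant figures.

Nernst: E = (58.8/1) · log₁₀([out]/[in]), so log₁₀([out]/[in]) = -79.0 × 1 / 58.8 = -1.3435.
[out]/[in] = 10^(-1.3435) = 0.04534.
[out] = 0.04534 × 105 = 4.76 mmol/L.

4.8 mmol/L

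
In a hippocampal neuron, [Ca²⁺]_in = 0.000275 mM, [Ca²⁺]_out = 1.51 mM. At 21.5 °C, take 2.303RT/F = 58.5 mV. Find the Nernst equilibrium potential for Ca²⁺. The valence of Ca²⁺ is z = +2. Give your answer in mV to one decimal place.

109.4 mV

E = (58.5/z) · log₁₀([Ca²⁺]_out/[Ca²⁺]_in) with z = +2.
= (58.5/2) · log₁₀(1.51/0.000275) = 29.25 · log₁₀(5491)
= 29.25 · (3.7396) = 109.38 mV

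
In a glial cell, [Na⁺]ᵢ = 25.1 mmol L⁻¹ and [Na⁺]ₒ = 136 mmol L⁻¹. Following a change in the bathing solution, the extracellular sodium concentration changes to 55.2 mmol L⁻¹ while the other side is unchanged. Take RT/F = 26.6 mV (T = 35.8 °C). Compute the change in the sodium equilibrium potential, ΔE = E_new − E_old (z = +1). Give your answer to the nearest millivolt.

-24 mV

E_old = (26.6/1)·ln(136/25.1) = 44.95 mV
E_new = (26.6/1)·ln(55.2/25.1) = 20.96 mV
ΔE = 20.96 − (44.95) = -23.99 mV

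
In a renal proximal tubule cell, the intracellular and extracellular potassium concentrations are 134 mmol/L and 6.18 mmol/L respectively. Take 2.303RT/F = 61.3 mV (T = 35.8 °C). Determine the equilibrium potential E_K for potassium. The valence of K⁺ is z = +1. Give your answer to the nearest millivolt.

E = (61.3/z) · log₁₀([K⁺]_out/[K⁺]_in) with z = +1.
= (61.3/1) · log₁₀(6.18/134) = 61.30 · log₁₀(0.04612)
= 61.30 · (-1.3361) = -81.90 mV

-82 mV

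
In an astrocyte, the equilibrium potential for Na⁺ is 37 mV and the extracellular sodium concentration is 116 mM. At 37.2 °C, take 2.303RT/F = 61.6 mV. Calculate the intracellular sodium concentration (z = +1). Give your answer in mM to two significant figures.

Nernst: E = (61.6/1) · log₁₀([out]/[in]), so log₁₀([out]/[in]) = 37.0 × 1 / 61.6 = 0.6006.
[out]/[in] = 10^(0.6006) = 3.987.
[in] = 116 / 3.987 = 29.09 mM.

29 mM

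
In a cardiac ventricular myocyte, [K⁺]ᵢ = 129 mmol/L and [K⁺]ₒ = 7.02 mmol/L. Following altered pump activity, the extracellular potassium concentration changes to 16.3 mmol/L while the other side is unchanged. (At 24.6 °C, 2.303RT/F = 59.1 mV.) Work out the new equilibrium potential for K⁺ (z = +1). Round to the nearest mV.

-53 mV

After the shift: [K⁺]_out = 16.3, [K⁺]_in = 129 mmol/L.
E_new = (59.1/1)·log₁₀(16.3/129) = 59.10 · (-0.8984) = -53.10 mV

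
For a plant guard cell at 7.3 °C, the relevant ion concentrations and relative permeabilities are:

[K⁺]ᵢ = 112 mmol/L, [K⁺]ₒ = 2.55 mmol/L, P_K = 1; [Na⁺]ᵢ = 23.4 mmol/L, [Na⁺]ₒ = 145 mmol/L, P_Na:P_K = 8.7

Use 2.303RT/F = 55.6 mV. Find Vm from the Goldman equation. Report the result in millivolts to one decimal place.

Vm = 55.6 · log₁₀[(Σ P·[cation]ₒ + Σ P·[anion]ᵢ) / (Σ P·[cation]ᵢ + Σ P·[anion]ₒ)]
Numerator = 1×2.55 + 8.7×145 = 1264
Denominator = 1×112 + 8.7×23.4 = 315.6
Vm = 55.6 · log₁₀(4.0055) = 55.6 × (0.6027) = 33.51 mV

33.5 mV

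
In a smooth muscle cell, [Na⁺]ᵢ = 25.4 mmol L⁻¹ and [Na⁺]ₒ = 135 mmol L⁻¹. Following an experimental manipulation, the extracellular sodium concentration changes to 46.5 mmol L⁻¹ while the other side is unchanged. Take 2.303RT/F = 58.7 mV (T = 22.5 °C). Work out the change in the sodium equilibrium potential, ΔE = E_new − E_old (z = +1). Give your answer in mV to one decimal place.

-27.2 mV

E_old = (58.7/1)·log₁₀(135/25.4) = 42.59 mV
E_new = (58.7/1)·log₁₀(46.5/25.4) = 15.42 mV
ΔE = 15.42 − (42.59) = -27.17 mV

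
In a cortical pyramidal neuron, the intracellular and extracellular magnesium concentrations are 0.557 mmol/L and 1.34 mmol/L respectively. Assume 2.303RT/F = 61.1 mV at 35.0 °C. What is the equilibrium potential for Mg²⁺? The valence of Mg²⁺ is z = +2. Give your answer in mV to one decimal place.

E = (61.1/z) · log₁₀([Mg²⁺]_out/[Mg²⁺]_in) with z = +2.
= (61.1/2) · log₁₀(1.34/0.557) = 30.55 · log₁₀(2.406)
= 30.55 · (0.3812) = 11.65 mV

11.6 mV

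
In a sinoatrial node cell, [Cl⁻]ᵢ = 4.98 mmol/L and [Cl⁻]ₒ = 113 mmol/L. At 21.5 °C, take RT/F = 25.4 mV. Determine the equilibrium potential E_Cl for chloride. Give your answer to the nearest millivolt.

-79 mV

E = (25.4/z) · ln([Cl⁻]_out/[Cl⁻]_in) with z = -1.
For an anion, dividing by z = -1 reverses the sign.
= (25.4/-1) · ln(113/4.98) = -25.40 · ln(22.69)
= -25.40 · (3.1220) = -79.30 mV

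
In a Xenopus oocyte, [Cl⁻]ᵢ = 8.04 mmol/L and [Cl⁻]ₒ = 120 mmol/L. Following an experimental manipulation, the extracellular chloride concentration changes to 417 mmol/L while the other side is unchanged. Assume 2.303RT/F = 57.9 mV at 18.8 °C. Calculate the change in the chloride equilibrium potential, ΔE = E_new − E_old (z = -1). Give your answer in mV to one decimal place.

E_old = (57.9/-1)·log₁₀(120/8.04) = -67.97 mV
E_new = (57.9/-1)·log₁₀(417/8.04) = -99.29 mV
ΔE = -99.29 − (-67.97) = -31.32 mV

-31.3 mV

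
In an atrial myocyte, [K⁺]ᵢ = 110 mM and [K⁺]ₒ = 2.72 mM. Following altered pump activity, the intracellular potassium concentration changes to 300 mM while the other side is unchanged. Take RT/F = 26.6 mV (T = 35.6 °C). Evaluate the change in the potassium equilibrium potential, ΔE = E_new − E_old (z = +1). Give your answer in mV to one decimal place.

E_old = (26.6/1)·ln(2.72/110) = -98.42 mV
E_new = (26.6/1)·ln(2.72/300) = -125.10 mV
ΔE = -125.10 − (-98.42) = -26.69 mV

-26.7 mV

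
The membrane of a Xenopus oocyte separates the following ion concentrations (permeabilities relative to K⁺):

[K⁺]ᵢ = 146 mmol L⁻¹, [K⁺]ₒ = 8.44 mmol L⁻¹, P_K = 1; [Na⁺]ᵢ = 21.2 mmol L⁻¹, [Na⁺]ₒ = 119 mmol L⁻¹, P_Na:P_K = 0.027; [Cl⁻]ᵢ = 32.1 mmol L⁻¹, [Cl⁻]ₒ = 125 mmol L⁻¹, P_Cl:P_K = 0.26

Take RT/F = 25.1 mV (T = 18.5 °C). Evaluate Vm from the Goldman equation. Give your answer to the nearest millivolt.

Vm = 25.1 · ln[(Σ P·[cation]ₒ + Σ P·[anion]ᵢ) / (Σ P·[cation]ᵢ + Σ P·[anion]ₒ)]
Numerator = 1×8.44 + 0.027×119 + 0.26×32.1 = 20
Denominator = 1×146 + 0.027×21.2 + 0.26×125 = 179.1
Vm = 25.1 · ln(0.11168) = 25.1 × (-2.1921) = -55.02 mV

-55 mV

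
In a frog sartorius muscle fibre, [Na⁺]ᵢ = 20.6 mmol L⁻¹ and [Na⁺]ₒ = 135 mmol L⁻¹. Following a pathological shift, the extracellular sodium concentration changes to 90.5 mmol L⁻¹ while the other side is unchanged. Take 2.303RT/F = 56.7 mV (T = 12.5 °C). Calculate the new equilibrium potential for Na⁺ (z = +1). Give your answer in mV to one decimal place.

After the shift: [Na⁺]_out = 90.5, [Na⁺]_in = 20.6 mmol L⁻¹.
E_new = (56.7/1)·log₁₀(90.5/20.6) = 56.70 · (0.6428) = 36.45 mV

36.4 mV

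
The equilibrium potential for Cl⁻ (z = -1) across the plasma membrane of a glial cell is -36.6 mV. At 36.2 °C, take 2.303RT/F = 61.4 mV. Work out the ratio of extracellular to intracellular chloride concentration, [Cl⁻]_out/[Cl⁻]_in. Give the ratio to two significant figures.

log₁₀([out]/[in]) = E·z/(61.4) = -36.6 × -1 / 61.4 = 0.5961
[out]/[in] = 10^(0.5961) = 3.945

3.9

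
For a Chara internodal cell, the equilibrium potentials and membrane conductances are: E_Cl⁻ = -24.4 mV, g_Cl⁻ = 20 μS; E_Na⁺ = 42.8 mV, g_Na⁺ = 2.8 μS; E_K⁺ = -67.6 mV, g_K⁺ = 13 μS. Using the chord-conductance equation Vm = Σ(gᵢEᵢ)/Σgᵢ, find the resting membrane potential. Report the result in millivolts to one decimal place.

-34.8 mV

Σ gᵢEᵢ = 20·(-24.4) + 2.8·(42.8) + 13·(-67.6) = -1246.96
Σ gᵢ = 20 + 2.8 + 13 = 35.8
Vm = -1246.96 / 35.8 = -34.83 mV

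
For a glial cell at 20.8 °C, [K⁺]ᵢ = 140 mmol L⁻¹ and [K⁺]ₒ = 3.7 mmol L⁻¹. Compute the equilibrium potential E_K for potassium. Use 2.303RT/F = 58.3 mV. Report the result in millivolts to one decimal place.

-92.0 mV

E = (58.3/z) · log₁₀([K⁺]_out/[K⁺]_in) with z = +1.
= (58.3/1) · log₁₀(3.7/140) = 58.30 · log₁₀(0.02643)
= 58.30 · (-1.5779) = -91.99 mV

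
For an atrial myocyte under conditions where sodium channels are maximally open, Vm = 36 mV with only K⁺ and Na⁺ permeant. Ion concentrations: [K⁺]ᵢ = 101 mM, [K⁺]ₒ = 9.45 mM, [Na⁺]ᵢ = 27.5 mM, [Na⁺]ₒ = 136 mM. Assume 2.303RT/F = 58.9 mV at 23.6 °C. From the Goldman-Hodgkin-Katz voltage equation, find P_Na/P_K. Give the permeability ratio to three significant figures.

17.0

Let α = P_Na/P_K. GHK: Vm = 58.9·log₁₀[(Kₒ + α·Naₒ)/(Kᵢ + α·Naᵢ)].
10^(Vm/58.9) = 10^(36.0/58.9) = 4.0851
So 4.0851·(Kᵢ + α·Naᵢ) = Kₒ + α·Naₒ → α = (4.0851·101.0 − 9.45) / (136.0 − 4.0851·27.5)
α = (412.6 − 9.45) / (136.0 − 112.3) = 403.1/23.66 = 17.04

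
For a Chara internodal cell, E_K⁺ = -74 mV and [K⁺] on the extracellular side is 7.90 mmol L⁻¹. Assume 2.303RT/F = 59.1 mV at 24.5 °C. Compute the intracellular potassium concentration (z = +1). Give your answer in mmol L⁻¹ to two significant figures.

140 mmol L⁻¹

Nernst: E = (59.1/1) · log₁₀([out]/[in]), so log₁₀([out]/[in]) = -74.0 × 1 / 59.1 = -1.2521.
[out]/[in] = 10^(-1.2521) = 0.05596.
[in] = 7.90 / 0.05596 = 141.2 mmol L⁻¹.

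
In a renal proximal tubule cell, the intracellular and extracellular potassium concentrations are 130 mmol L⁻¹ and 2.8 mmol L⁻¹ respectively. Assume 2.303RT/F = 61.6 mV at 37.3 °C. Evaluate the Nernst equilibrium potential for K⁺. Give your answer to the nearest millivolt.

E = (61.6/z) · log₁₀([K⁺]_out/[K⁺]_in) with z = +1.
= (61.6/1) · log₁₀(2.8/130) = 61.60 · log₁₀(0.02154)
= 61.60 · (-1.6668) = -102.67 mV

-103 mV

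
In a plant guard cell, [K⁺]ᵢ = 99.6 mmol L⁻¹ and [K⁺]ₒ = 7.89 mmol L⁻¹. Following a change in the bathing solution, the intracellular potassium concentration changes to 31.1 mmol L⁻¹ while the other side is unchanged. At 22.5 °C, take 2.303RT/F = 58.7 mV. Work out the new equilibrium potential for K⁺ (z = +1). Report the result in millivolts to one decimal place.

After the shift: [K⁺]_out = 7.89, [K⁺]_in = 31.1 mmol L⁻¹.
E_new = (58.7/1)·log₁₀(7.89/31.1) = 58.70 · (-0.5957) = -34.97 mV

-35.0 mV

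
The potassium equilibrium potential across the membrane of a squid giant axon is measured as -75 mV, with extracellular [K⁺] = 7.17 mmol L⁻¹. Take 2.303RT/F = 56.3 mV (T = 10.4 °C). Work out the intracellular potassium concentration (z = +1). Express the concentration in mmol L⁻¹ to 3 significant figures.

154 mmol L⁻¹

Nernst: E = (56.3/1) · log₁₀([out]/[in]), so log₁₀([out]/[in]) = -75.0 × 1 / 56.3 = -1.3321.
[out]/[in] = 10^(-1.3321) = 0.04654.
[in] = 7.17 / 0.04654 = 154.1 mmol L⁻¹.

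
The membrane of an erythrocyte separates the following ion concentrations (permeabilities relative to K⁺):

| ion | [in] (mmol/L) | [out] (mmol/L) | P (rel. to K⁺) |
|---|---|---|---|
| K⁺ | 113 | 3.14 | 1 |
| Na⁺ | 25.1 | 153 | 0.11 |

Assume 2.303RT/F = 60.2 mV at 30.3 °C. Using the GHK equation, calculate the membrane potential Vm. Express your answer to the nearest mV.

Vm = 60.2 · log₁₀[(Σ P·[cation]ₒ + Σ P·[anion]ᵢ) / (Σ P·[cation]ᵢ + Σ P·[anion]ₒ)]
Numerator = 1×3.14 + 0.11×153 = 19.97
Denominator = 1×113 + 0.11×25.1 = 115.8
Vm = 60.2 · log₁₀(0.17251) = 60.2 × (-0.7632) = -45.94 mV

-46 mV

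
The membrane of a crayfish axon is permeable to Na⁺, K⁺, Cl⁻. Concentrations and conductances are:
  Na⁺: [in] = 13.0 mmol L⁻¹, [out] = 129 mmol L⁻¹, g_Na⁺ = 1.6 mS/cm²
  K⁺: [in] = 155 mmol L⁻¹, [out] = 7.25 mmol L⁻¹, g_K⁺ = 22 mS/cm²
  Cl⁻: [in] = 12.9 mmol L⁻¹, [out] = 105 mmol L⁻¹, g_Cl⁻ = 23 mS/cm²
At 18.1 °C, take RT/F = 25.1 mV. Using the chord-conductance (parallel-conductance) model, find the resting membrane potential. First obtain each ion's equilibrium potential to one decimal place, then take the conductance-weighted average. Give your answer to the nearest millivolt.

-60 mV

E_Na⁺ = (25.1/1)·ln(129/13.0) = 57.6 mV
E_K⁺ = (25.1/1)·ln(7.25/155) = -76.9 mV
E_Cl⁻ = (25.1/-1)·ln(105/12.9) = -52.6 mV
Vm = (Σ gᵢEᵢ)/(Σ gᵢ) = (1.6·57.6 + 22·-76.9 + 23·-52.6) / (1.6 + 22 + 23)
= -2809.44 / 46.6 = -60.29 mV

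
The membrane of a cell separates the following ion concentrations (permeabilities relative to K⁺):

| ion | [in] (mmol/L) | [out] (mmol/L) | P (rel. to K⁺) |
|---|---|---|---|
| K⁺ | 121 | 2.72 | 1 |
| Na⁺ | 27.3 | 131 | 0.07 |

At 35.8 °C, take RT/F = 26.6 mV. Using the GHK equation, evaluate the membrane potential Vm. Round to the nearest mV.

Vm = 26.6 · ln[(Σ P·[cation]ₒ + Σ P·[anion]ᵢ) / (Σ P·[cation]ᵢ + Σ P·[anion]ₒ)]
Numerator = 1×2.72 + 0.07×131 = 11.89
Denominator = 1×121 + 0.07×27.3 = 122.9
Vm = 26.6 · ln(0.096737) = 26.6 × (-2.3358) = -62.13 mV

-62 mV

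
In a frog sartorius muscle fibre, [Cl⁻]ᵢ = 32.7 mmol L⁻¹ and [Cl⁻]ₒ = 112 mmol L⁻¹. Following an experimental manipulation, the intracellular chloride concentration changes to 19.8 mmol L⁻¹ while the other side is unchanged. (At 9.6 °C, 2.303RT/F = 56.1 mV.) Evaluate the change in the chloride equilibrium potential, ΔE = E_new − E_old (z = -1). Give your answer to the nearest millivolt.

E_old = (56.1/-1)·log₁₀(112/32.7) = -30.00 mV
E_new = (56.1/-1)·log₁₀(112/19.8) = -42.22 mV
ΔE = -42.22 − (-30.00) = -12.22 mV

-12 mV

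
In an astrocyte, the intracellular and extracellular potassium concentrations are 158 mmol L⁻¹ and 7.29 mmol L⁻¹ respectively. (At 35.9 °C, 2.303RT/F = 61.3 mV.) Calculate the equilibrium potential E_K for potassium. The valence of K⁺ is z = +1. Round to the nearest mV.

E = (61.3/z) · log₁₀([K⁺]_out/[K⁺]_in) with z = +1.
= (61.3/1) · log₁₀(7.29/158) = 61.30 · log₁₀(0.04614)
= 61.30 · (-1.3359) = -81.89 mV

-82 mV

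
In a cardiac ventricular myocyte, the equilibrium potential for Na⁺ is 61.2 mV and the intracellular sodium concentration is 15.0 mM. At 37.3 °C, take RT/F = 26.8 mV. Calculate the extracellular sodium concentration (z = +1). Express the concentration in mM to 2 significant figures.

Nernst: E = (26.8/1) · ln([out]/[in]), so ln([out]/[in]) = 61.2 × 1 / 26.8 = 2.2836.
[out]/[in] = e^(2.2836) = 9.812.
[out] = 9.812 × 15.0 = 147.2 mM.

150 mM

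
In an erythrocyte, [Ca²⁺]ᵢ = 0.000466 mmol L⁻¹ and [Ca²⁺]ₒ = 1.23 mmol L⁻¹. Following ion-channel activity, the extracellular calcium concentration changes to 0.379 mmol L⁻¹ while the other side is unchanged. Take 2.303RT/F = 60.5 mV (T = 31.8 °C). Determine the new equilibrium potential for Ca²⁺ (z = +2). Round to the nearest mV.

88 mV

After the shift: [Ca²⁺]_out = 0.379, [Ca²⁺]_in = 0.000466 mmol L⁻¹.
E_new = (60.5/2)·log₁₀(0.379/0.000466) = 30.25 · (2.9103) = 88.04 mV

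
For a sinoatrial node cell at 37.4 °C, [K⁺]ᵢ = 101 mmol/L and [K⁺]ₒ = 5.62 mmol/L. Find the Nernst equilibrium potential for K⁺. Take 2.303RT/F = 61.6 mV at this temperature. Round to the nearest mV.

E = (61.6/z) · log₁₀([K⁺]_out/[K⁺]_in) with z = +1.
= (61.6/1) · log₁₀(5.62/101) = 61.60 · log₁₀(0.05564)
= 61.60 · (-1.2546) = -77.28 mV

-77 mV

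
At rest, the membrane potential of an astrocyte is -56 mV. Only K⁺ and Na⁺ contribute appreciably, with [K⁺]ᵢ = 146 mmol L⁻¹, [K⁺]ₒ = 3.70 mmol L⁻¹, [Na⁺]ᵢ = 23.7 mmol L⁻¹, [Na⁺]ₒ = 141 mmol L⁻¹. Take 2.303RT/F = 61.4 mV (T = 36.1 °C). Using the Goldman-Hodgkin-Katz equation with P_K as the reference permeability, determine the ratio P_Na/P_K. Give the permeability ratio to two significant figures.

Let α = P_Na/P_K. GHK: Vm = 61.4·log₁₀[(Kₒ + α·Naₒ)/(Kᵢ + α·Naᵢ)].
10^(Vm/61.4) = 10^(-56.0/61.4) = 0.12245
So 0.12245·(Kᵢ + α·Naᵢ) = Kₒ + α·Naₒ → α = (0.12245·146.0 − 3.7) / (141.0 − 0.12245·23.7)
α = (17.88 − 3.7) / (141.0 − 2.902) = 14.18/138.1 = 0.1027

0.10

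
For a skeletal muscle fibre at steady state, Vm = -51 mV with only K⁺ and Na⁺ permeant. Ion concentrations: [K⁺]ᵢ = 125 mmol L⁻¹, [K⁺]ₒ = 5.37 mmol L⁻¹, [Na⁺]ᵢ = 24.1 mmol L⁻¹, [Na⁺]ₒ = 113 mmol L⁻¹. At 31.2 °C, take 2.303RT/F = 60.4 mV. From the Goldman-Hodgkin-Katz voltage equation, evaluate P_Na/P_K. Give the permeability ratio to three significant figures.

Let α = P_Na/P_K. GHK: Vm = 60.4·log₁₀[(Kₒ + α·Naₒ)/(Kᵢ + α·Naᵢ)].
10^(Vm/60.4) = 10^(-51.0/60.4) = 0.1431
So 0.1431·(Kᵢ + α·Naᵢ) = Kₒ + α·Naₒ → α = (0.1431·125.0 − 5.37) / (113.0 − 0.1431·24.1)
α = (17.89 − 5.37) / (113.0 − 3.449) = 12.52/109.6 = 0.1143

0.114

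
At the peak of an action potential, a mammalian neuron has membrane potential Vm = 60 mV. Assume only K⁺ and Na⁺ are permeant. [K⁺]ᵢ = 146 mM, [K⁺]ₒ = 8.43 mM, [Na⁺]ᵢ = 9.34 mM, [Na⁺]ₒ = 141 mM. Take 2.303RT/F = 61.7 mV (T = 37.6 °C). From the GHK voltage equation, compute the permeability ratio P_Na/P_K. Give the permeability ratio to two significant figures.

26

Let α = P_Na/P_K. GHK: Vm = 61.7·log₁₀[(Kₒ + α·Naₒ)/(Kᵢ + α·Naᵢ)].
10^(Vm/61.7) = 10^(60.0/61.7) = 9.3853
So 9.3853·(Kᵢ + α·Naᵢ) = Kₒ + α·Naₒ → α = (9.3853·146.0 − 8.43) / (141.0 − 9.3853·9.34)
α = (1370 − 8.43) / (141.0 − 87.66) = 1362/53.34 = 25.53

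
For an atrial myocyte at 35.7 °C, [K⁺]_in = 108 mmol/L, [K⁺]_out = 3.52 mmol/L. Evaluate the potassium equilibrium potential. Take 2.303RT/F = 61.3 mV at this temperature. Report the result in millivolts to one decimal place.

E = (61.3/z) · log₁₀([K⁺]_out/[K⁺]_in) with z = +1.
= (61.3/1) · log₁₀(3.52/108) = 61.30 · log₁₀(0.03259)
= 61.30 · (-1.4869) = -91.15 mV

-91.1 mV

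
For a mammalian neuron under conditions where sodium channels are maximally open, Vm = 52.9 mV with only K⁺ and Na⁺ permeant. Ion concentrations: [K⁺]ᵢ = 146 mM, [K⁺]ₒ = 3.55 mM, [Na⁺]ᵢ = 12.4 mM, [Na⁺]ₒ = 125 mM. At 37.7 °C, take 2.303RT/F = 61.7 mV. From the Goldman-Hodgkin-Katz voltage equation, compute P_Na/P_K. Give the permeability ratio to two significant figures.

Let α = P_Na/P_K. GHK: Vm = 61.7·log₁₀[(Kₒ + α·Naₒ)/(Kᵢ + α·Naᵢ)].
10^(Vm/61.7) = 10^(52.9/61.7) = 7.2007
So 7.2007·(Kᵢ + α·Naᵢ) = Kₒ + α·Naₒ → α = (7.2007·146.0 − 3.55) / (125.0 − 7.2007·12.4)
α = (1051 − 3.55) / (125.0 − 89.29) = 1048/35.71 = 29.34

29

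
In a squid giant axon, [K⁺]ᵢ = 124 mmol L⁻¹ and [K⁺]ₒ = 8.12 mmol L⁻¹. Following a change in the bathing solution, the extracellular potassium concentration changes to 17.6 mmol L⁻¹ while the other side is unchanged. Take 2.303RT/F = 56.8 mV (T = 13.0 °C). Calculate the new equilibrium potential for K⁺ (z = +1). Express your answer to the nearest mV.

After the shift: [K⁺]_out = 17.6, [K⁺]_in = 124 mmol L⁻¹.
E_new = (56.8/1)·log₁₀(17.6/124) = 56.80 · (-0.8479) = -48.16 mV

-48 mV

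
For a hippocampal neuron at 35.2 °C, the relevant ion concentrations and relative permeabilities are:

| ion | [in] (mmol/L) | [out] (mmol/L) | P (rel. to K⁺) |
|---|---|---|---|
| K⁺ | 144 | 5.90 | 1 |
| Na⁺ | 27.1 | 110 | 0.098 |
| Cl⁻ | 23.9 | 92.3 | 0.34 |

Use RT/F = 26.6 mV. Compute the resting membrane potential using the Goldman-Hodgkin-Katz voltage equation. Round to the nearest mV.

Vm = 26.6 · ln[(Σ P·[cation]ₒ + Σ P·[anion]ᵢ) / (Σ P·[cation]ᵢ + Σ P·[anion]ₒ)]
Numerator = 1×5.90 + 0.098×110 + 0.34×23.9 = 24.81
Denominator = 1×144 + 0.098×27.1 + 0.34×92.3 = 178
Vm = 26.6 · ln(0.13933) = 26.6 × (-1.9709) = -52.43 mV

-52 mV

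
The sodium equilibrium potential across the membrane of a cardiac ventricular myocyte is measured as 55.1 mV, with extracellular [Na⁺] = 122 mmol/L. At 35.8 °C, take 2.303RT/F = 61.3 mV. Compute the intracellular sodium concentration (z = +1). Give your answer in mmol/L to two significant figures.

Nernst: E = (61.3/1) · log₁₀([out]/[in]), so log₁₀([out]/[in]) = 55.1 × 1 / 61.3 = 0.8989.
[out]/[in] = 10^(0.8989) = 7.922.
[in] = 122 / 7.922 = 15.4 mmol/L.

15 mmol/L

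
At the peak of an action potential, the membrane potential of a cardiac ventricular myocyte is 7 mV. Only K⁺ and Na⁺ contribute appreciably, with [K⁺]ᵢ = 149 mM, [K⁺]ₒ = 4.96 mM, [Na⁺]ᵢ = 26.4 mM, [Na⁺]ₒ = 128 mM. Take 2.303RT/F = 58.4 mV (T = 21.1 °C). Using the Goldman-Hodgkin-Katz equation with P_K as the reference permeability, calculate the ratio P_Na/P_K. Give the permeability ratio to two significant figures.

Let α = P_Na/P_K. GHK: Vm = 58.4·log₁₀[(Kₒ + α·Naₒ)/(Kᵢ + α·Naᵢ)].
10^(Vm/58.4) = 10^(7.0/58.4) = 1.3178
So 1.3178·(Kᵢ + α·Naᵢ) = Kₒ + α·Naₒ → α = (1.3178·149.0 − 4.96) / (128.0 − 1.3178·26.4)
α = (196.4 − 4.96) / (128.0 − 34.79) = 191.4/93.21 = 2.053

2.1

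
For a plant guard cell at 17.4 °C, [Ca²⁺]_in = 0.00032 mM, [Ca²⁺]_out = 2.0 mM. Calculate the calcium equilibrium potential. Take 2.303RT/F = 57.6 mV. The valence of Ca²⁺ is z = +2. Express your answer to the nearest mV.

109 mV

E = (57.6/z) · log₁₀([Ca²⁺]_out/[Ca²⁺]_in) with z = +2.
= (57.6/2) · log₁₀(2.0/0.00032) = 28.80 · log₁₀(6250)
= 28.80 · (3.7959) = 109.32 mV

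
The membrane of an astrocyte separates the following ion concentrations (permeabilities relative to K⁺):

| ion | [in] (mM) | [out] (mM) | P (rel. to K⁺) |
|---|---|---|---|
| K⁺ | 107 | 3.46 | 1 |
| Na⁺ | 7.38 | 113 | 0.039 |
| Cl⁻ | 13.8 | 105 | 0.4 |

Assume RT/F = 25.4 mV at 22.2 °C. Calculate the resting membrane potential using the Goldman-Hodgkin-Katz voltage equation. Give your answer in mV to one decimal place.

Vm = 25.4 · ln[(Σ P·[cation]ₒ + Σ P·[anion]ᵢ) / (Σ P·[cation]ᵢ + Σ P·[anion]ₒ)]
Numerator = 1×3.46 + 0.039×113 + 0.4×13.8 = 13.39
Denominator = 1×107 + 0.039×7.38 + 0.4×105 = 149.3
Vm = 25.4 · ln(0.089672) = 25.4 × (-2.4116) = -61.25 mV

-61.3 mV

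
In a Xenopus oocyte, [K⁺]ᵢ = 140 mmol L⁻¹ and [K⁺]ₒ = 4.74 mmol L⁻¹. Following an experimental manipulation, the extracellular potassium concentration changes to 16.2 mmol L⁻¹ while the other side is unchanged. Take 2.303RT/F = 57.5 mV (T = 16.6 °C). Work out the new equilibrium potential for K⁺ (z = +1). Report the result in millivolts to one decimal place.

-53.9 mV

After the shift: [K⁺]_out = 16.2, [K⁺]_in = 140 mmol L⁻¹.
E_new = (57.5/1)·log₁₀(16.2/140) = 57.50 · (-0.9366) = -53.86 mV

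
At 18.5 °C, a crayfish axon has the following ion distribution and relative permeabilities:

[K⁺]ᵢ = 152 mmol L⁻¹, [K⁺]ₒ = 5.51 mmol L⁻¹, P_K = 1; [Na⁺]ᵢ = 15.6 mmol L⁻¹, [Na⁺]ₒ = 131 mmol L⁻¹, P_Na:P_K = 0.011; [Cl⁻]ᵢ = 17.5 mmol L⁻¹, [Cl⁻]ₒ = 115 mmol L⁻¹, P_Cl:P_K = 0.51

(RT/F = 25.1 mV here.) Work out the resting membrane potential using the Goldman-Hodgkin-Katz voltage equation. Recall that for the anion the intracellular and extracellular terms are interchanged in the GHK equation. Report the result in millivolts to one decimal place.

Vm = 25.1 · ln[(Σ P·[cation]ₒ + Σ P·[anion]ᵢ) / (Σ P·[cation]ᵢ + Σ P·[anion]ₒ)]
Numerator = 1×5.51 + 0.011×131 + 0.51×17.5 = 15.88
Denominator = 1×152 + 0.011×15.6 + 0.51×115 = 210.8
Vm = 25.1 · ln(0.075305) = 25.1 × (-2.5862) = -64.91 mV

-64.9 mV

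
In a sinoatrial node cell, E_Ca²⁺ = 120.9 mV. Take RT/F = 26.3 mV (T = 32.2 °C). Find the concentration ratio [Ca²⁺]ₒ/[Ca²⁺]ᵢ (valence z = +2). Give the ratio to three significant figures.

9840

ln([out]/[in]) = E·z/(26.3) = 120.9 × 2 / 26.3 = 9.1939
[out]/[in] = e^(9.1939) = 9837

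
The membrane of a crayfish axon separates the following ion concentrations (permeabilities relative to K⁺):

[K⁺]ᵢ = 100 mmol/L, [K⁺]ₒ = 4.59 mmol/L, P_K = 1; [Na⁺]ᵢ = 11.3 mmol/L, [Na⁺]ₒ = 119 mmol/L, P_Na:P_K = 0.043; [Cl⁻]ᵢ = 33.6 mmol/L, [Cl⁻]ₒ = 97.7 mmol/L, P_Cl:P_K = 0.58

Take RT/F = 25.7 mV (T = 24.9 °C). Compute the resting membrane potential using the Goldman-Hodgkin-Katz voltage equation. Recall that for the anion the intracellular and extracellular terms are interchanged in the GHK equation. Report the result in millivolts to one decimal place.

-43.3 mV

Vm = 25.7 · ln[(Σ P·[cation]ₒ + Σ P·[anion]ᵢ) / (Σ P·[cation]ᵢ + Σ P·[anion]ₒ)]
Numerator = 1×4.59 + 0.043×119 + 0.58×33.6 = 29.2
Denominator = 1×100 + 0.043×11.3 + 0.58×97.7 = 157.2
Vm = 25.7 · ln(0.18578) = 25.7 × (-1.6832) = -43.26 mV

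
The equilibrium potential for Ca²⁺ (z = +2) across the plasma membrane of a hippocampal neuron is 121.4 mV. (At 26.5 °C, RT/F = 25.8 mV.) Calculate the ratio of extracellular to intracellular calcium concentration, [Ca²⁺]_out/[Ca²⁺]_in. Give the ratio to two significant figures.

ln([out]/[in]) = E·z/(25.8) = 121.4 × 2 / 25.8 = 9.4109
[out]/[in] = e^(9.4109) = 1.222e+04

12000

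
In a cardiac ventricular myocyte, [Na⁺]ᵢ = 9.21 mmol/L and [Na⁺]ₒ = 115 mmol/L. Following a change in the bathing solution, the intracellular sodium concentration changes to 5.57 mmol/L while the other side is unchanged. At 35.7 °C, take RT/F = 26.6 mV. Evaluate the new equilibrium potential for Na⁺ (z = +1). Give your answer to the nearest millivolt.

81 mV

After the shift: [Na⁺]_out = 115, [Na⁺]_in = 5.57 mmol/L.
E_new = (26.6/1)·ln(115/5.57) = 26.60 · (3.0275) = 80.53 mV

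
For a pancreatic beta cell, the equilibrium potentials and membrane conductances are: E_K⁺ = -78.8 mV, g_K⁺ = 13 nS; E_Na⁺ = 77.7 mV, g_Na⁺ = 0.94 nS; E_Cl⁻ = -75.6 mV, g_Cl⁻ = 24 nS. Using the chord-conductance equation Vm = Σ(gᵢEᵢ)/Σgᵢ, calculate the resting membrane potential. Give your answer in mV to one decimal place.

-72.9 mV

Σ gᵢEᵢ = 13·(-78.8) + 0.94·(77.7) + 24·(-75.6) = -2765.76
Σ gᵢ = 13 + 0.94 + 24 = 37.94
Vm = -2765.76 / 37.94 = -72.90 mV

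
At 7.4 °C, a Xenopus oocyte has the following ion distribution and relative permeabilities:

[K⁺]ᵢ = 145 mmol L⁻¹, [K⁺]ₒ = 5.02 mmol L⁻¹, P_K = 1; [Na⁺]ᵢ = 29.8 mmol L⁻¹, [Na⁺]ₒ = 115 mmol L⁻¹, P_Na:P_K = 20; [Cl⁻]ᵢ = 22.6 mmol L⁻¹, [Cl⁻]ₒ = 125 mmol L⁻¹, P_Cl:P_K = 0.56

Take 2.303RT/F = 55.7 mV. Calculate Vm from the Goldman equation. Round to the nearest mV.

Vm = 55.7 · log₁₀[(Σ P·[cation]ₒ + Σ P·[anion]ᵢ) / (Σ P·[cation]ᵢ + Σ P·[anion]ₒ)]
Numerator = 1×5.02 + 20×115 + 0.56×22.6 = 2318
Denominator = 1×145 + 20×29.8 + 0.56×125 = 811
Vm = 55.7 · log₁₀(2.8578) = 55.7 × (0.4560) = 25.40 mV

25 mV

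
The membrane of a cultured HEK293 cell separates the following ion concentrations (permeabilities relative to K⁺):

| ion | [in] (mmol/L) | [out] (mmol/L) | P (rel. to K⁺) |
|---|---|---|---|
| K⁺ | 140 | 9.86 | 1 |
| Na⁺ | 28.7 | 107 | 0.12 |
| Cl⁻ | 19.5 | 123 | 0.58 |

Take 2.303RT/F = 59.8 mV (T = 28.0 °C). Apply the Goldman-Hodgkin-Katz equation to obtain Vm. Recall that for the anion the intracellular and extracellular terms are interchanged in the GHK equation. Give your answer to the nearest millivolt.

-48 mV

Vm = 59.8 · log₁₀[(Σ P·[cation]ₒ + Σ P·[anion]ᵢ) / (Σ P·[cation]ᵢ + Σ P·[anion]ₒ)]
Numerator = 1×9.86 + 0.12×107 + 0.58×19.5 = 34.01
Denominator = 1×140 + 0.12×28.7 + 0.58×123 = 214.8
Vm = 59.8 · log₁₀(0.15835) = 59.8 × (-0.8004) = -47.86 mV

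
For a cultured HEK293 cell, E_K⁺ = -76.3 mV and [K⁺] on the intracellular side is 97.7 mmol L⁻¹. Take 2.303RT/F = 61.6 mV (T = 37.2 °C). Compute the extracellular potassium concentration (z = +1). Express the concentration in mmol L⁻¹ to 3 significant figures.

Nernst: E = (61.6/1) · log₁₀([out]/[in]), so log₁₀([out]/[in]) = -76.3 × 1 / 61.6 = -1.2386.
[out]/[in] = 10^(-1.2386) = 0.05772.
[out] = 0.05772 × 97.7 = 5.64 mmol L⁻¹.

5.64 mmol L⁻¹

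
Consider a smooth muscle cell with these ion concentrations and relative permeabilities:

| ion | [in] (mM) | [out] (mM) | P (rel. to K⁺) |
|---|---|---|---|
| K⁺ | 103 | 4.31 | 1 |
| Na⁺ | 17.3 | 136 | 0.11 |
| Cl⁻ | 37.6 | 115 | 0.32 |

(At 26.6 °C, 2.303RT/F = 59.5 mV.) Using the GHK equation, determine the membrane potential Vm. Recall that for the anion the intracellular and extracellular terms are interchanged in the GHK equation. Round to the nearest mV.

Vm = 59.5 · log₁₀[(Σ P·[cation]ₒ + Σ P·[anion]ᵢ) / (Σ P·[cation]ᵢ + Σ P·[anion]ₒ)]
Numerator = 1×4.31 + 0.11×136 + 0.32×37.6 = 31.3
Denominator = 1×103 + 0.11×17.3 + 0.32×115 = 141.7
Vm = 59.5 · log₁₀(0.2209) = 59.5 × (-0.6558) = -39.02 mV

-39 mV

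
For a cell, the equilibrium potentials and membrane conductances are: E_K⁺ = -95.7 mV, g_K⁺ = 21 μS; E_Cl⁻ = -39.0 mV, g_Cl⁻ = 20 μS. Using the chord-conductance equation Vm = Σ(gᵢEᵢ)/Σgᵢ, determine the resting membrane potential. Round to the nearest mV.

Σ gᵢEᵢ = 21·(-95.7) + 20·(-39.0) = -2789.70
Σ gᵢ = 21 + 20 = 41
Vm = -2789.70 / 41 = -68.04 mV

-68 mV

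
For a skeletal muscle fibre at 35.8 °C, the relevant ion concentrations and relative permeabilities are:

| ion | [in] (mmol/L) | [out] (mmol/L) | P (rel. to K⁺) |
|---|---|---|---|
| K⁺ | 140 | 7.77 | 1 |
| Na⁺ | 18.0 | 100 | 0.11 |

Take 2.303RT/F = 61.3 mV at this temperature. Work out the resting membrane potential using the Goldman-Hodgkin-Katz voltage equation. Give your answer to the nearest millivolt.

Vm = 61.3 · log₁₀[(Σ P·[cation]ₒ + Σ P·[anion]ᵢ) / (Σ P·[cation]ᵢ + Σ P·[anion]ₒ)]
Numerator = 1×7.77 + 0.11×100 = 18.77
Denominator = 1×140 + 0.11×18.0 = 142
Vm = 61.3 · log₁₀(0.1322) = 61.3 × (-0.8788) = -53.87 mV

-54 mV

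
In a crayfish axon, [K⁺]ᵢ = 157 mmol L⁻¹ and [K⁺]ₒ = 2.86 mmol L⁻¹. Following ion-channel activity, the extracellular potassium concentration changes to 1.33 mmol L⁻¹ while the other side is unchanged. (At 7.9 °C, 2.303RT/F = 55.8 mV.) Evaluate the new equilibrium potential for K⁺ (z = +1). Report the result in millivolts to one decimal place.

After the shift: [K⁺]_out = 1.33, [K⁺]_in = 157 mmol L⁻¹.
E_new = (55.8/1)·log₁₀(1.33/157) = 55.80 · (-2.0720) = -115.62 mV

-115.6 mV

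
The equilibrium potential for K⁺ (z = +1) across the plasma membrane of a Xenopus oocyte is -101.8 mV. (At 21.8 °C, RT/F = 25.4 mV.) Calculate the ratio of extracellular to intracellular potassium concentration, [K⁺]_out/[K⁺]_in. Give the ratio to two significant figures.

0.018

ln([out]/[in]) = E·z/(25.4) = -101.8 × 1 / 25.4 = -4.0079
[out]/[in] = e^(-4.0079) = 0.01817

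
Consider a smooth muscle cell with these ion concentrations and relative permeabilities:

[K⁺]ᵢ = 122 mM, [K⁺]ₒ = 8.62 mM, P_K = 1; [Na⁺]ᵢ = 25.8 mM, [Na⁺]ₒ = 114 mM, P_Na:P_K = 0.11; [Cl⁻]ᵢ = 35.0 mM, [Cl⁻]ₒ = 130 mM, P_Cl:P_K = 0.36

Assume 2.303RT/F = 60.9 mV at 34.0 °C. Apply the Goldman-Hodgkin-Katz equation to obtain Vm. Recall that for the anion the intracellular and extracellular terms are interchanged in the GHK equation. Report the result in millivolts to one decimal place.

Vm = 60.9 · log₁₀[(Σ P·[cation]ₒ + Σ P·[anion]ᵢ) / (Σ P·[cation]ᵢ + Σ P·[anion]ₒ)]
Numerator = 1×8.62 + 0.11×114 + 0.36×35.0 = 33.76
Denominator = 1×122 + 0.11×25.8 + 0.36×130 = 171.6
Vm = 60.9 · log₁₀(0.19669) = 60.9 × (-0.7062) = -43.01 mV

-43.0 mV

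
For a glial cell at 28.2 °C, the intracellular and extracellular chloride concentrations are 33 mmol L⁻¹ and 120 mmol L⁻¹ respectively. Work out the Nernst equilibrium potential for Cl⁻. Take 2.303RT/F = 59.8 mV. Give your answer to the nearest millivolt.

-34 mV

E = (59.8/z) · log₁₀([Cl⁻]_out/[Cl⁻]_in) with z = -1.
For an anion, dividing by z = -1 reverses the sign.
= (59.8/-1) · log₁₀(120/33) = -59.80 · log₁₀(3.636)
= -59.80 · (0.5607) = -33.53 mV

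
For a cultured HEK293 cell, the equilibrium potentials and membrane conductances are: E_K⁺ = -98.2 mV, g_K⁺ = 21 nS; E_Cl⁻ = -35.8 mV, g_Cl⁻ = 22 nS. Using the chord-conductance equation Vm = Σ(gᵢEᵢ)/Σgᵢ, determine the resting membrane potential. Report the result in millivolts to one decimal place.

-66.3 mV

Σ gᵢEᵢ = 21·(-98.2) + 22·(-35.8) = -2849.80
Σ gᵢ = 21 + 22 = 43
Vm = -2849.80 / 43 = -66.27 mV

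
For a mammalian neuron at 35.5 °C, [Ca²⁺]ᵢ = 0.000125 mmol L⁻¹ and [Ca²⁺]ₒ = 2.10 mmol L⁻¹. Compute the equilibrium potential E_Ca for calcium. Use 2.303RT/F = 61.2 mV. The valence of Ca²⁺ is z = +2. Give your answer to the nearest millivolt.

E = (61.2/z) · log₁₀([Ca²⁺]_out/[Ca²⁺]_in) with z = +2.
= (61.2/2) · log₁₀(2.10/0.000125) = 30.60 · log₁₀(1.68e+04)
= 30.60 · (4.2253) = 129.29 mV

129 mV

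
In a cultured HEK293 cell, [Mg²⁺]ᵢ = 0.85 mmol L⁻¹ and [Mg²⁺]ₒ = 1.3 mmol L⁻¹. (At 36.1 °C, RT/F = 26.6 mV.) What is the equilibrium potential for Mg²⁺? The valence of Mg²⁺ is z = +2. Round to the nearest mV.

6 mV

E = (26.6/z) · ln([Mg²⁺]_out/[Mg²⁺]_in) with z = +2.
= (26.6/2) · ln(1.3/0.85) = 13.30 · ln(1.529)
= 13.30 · (0.4249) = 5.65 mV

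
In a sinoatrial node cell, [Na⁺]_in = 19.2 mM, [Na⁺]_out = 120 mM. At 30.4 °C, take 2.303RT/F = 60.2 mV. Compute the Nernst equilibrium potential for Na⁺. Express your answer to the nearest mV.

E = (60.2/z) · log₁₀([Na⁺]_out/[Na⁺]_in) with z = +1.
= (60.2/1) · log₁₀(120/19.2) = 60.20 · log₁₀(6.25)
= 60.20 · (0.7959) = 47.91 mV

48 mV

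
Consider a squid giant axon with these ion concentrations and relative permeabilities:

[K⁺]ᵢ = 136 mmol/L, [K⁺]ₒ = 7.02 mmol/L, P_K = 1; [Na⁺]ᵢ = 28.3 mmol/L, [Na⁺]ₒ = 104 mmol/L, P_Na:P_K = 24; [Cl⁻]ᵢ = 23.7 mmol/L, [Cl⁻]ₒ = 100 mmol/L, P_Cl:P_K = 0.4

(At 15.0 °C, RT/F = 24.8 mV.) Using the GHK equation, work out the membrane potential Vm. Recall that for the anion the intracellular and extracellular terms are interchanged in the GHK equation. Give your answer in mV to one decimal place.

26.7 mV

Vm = 24.8 · ln[(Σ P·[cation]ₒ + Σ P·[anion]ᵢ) / (Σ P·[cation]ᵢ + Σ P·[anion]ₒ)]
Numerator = 1×7.02 + 24×104 + 0.4×23.7 = 2512
Denominator = 1×136 + 24×28.3 + 0.4×100 = 855.2
Vm = 24.8 · ln(2.9379) = 24.8 × (1.0777) = 26.73 mV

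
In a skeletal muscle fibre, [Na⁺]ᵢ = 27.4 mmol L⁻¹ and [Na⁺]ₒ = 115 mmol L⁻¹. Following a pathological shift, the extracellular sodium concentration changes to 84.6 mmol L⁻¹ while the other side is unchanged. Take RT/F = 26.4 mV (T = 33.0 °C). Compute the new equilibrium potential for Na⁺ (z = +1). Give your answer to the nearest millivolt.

After the shift: [Na⁺]_out = 84.6, [Na⁺]_in = 27.4 mmol L⁻¹.
E_new = (26.4/1)·ln(84.6/27.4) = 26.40 · (1.1274) = 29.76 mV

30 mV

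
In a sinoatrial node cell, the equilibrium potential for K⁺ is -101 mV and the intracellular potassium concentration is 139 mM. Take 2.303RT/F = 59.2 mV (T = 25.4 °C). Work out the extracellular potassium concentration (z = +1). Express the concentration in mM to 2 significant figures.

Nernst: E = (59.2/1) · log₁₀([out]/[in]), so log₁₀([out]/[in]) = -101.0 × 1 / 59.2 = -1.7061.
[out]/[in] = 10^(-1.7061) = 0.01968.
[out] = 0.01968 × 139 = 2.735 mM.

2.7 mM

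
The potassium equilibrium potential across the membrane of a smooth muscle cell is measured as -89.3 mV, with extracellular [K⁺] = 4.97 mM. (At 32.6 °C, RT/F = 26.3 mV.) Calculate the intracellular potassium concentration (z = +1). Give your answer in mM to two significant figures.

Nernst: E = (26.3/1) · ln([out]/[in]), so ln([out]/[in]) = -89.3 × 1 / 26.3 = -3.3954.
[out]/[in] = e^(-3.3954) = 0.03353.
[in] = 4.97 / 0.03353 = 148.2 mM.

150 mM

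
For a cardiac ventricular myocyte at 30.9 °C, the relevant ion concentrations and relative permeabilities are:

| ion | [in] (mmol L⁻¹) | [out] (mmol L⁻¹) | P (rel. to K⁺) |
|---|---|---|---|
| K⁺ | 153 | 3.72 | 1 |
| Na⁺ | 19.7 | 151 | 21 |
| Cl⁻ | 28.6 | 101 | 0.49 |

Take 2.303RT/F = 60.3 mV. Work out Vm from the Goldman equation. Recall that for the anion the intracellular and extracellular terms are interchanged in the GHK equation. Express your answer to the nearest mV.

Vm = 60.3 · log₁₀[(Σ P·[cation]ₒ + Σ P·[anion]ᵢ) / (Σ P·[cation]ᵢ + Σ P·[anion]ₒ)]
Numerator = 1×3.72 + 21×151 + 0.49×28.6 = 3189
Denominator = 1×153 + 21×19.7 + 0.49×101 = 616.2
Vm = 60.3 · log₁₀(5.1749) = 60.3 × (0.7139) = 43.05 mV

43 mV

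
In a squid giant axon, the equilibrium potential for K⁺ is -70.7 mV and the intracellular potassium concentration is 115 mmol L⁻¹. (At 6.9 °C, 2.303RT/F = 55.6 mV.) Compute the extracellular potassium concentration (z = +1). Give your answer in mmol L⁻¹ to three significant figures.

Nernst: E = (55.6/1) · log₁₀([out]/[in]), so log₁₀([out]/[in]) = -70.7 × 1 / 55.6 = -1.2716.
[out]/[in] = 10^(-1.2716) = 0.05351.
[out] = 0.05351 × 115 = 6.153 mmol L⁻¹.

6.15 mmol L⁻¹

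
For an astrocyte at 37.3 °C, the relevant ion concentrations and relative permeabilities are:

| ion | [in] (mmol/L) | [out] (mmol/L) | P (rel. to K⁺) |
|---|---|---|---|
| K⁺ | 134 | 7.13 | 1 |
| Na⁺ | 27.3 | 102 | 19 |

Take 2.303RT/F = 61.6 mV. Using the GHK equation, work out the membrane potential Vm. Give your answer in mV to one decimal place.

29.2 mV

Vm = 61.6 · log₁₀[(Σ P·[cation]ₒ + Σ P·[anion]ᵢ) / (Σ P·[cation]ᵢ + Σ P·[anion]ₒ)]
Numerator = 1×7.13 + 19×102 = 1945
Denominator = 1×134 + 19×27.3 = 652.7
Vm = 61.6 · log₁₀(2.9801) = 61.6 × (0.4742) = 29.21 mV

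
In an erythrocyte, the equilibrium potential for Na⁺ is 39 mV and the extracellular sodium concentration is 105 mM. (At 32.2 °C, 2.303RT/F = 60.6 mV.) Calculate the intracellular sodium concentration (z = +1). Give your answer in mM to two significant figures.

24 mM

Nernst: E = (60.6/1) · log₁₀([out]/[in]), so log₁₀([out]/[in]) = 39.0 × 1 / 60.6 = 0.6436.
[out]/[in] = 10^(0.6436) = 4.401.
[in] = 105 / 4.401 = 23.86 mM.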